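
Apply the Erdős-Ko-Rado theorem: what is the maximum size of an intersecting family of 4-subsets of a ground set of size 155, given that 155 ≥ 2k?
max |F| = C(154, 3) = 596904

The Erdős-Ko-Rado theorem states: for n ≥ 2k, an intersecting family of k-subsets of an n-element set has size at most C(n − 1, k − 1), with equality for 'star' families {A ⊆ [n] : |A| = k, i ∈ A} (fix an element i). For n = 155, k = 4: C(154, 3) = 596904.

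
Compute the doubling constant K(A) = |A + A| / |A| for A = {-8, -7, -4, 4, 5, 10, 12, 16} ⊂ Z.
K = |A + A| / |A| = 31/8

Enumerate A + A = {a + b : a, b ∈ A}. With |A| = 8, there are |A|^2 = 64 ordered sum pairs; collecting distinct values, A + A = {-16, -15, -14, -12, -11, -8, -4, -3, -2, 0, 1, 2, 3, 4, 5, 6, 8, 9, 10, 12, 14, 15, 16, 17, 20, 21, 22, 24, 26, 28, 32}, so |A + A| = 31. Thus K = 31/8. For comparison, the minimum possible |A + A| over all 8-element sets is 2·8 − 1 = 15 (so min K = 15/8), attained only by arithmetic progressions.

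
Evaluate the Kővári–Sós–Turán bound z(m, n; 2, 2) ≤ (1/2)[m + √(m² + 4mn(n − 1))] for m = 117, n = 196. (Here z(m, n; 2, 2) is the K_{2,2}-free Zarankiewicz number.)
z(117, 196; 2, 2) ≤ (1/2)[117 + √(117² + 4·117·196·195)] = (1/2)[117 + √17900649] = 2173.9579

Kővári–Sós–Turán: let r_1, ..., r_117 be the row sums and z = Σ r_i the total number of 1s. Each pair of columns can share at most one row with both entries 1 (else a 2×2 all-ones block appears), so Σ_i C(r_i, 2) ≤ C(196, 2) = 19110. By convexity Σ_i C(r_i, 2) ≥ 117·C(z/117, 2) = z(z − 117)/(2·117), giving z² − 117z − 117·196·195 ≤ 0 and hence z ≤ (1/2)[117 + √(13689 + 4·4471740)] = (1/2)[117 + √17900649] ≈ (1/2)(117 + 4230.9159) = 2173.9579.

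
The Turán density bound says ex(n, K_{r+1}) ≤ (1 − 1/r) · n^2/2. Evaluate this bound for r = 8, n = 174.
Turán density bound = (7/8) · 174^2/2 = 52983/4 ≈ 13245.75

Turán's theorem: ex(n, K_{r+1}) is achieved by the complete r-partite Turán graph T(n, r) with parts as balanced as possible, and is at most (1 − 1/r) · n^2/2. For r = 8, n = 174: the density bound is (7/8) · 30276/2 = 52983/4 ≈ 13245.75. The integer-valued extremum is e(T(174, 8)) = 13245, which is strictly less than the density bound 52983/4 since 8 ∤ 174 (the parts of T(174, 8) cannot all be equal).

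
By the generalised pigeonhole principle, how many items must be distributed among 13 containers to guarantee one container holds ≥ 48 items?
n = (48 − 1)·13 + 1 = 612

By the generalised pigeonhole principle, to guarantee some box contains ≥ r objects we need more than (r − 1) · k objects total. Threshold: n = (r − 1) · k + 1. With r = 48 and k = 13: n = 47 · 13 + 1 = 611 + 1 = 612. For n = 611 = 47 · 13, we can put exactly 47 objects in every box, avoiding 48 in any single one — so 612 is tight.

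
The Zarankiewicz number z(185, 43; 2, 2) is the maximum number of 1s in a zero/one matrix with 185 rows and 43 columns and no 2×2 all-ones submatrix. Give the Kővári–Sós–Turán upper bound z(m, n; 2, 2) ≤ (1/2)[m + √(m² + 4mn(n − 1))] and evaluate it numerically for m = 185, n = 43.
z(185, 43; 2, 2) ≤ (1/2)[185 + √(185² + 4·185·43·42)] = (1/2)[185 + √1370665] = 677.877

Kővári–Sós–Turán: let r_1, ..., r_185 be the row sums and z = Σ r_i the total number of 1s. Each pair of columns can share at most one row with both entries 1 (else a 2×2 all-ones block appears), so Σ_i C(r_i, 2) ≤ C(43, 2) = 903. By convexity Σ_i C(r_i, 2) ≥ 185·C(z/185, 2) = z(z − 185)/(2·185), giving z² − 185z − 185·43·42 ≤ 0 and hence z ≤ (1/2)[185 + √(34225 + 4·334110)] = (1/2)[185 + √1370665] ≈ (1/2)(185 + 1170.754) = 677.877.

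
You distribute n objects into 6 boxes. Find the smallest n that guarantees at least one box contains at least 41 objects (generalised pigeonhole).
n = (41 − 1)·6 + 1 = 241

By the generalised pigeonhole principle, to guarantee some box contains ≥ r objects we need more than (r − 1) · k objects total. Threshold: n = (r − 1) · k + 1. With r = 41 and k = 6: n = 40 · 6 + 1 = 240 + 1 = 241. For n = 240 = 40 · 6, we can put exactly 40 objects in every box, avoiding 41 in any single one — so 241 is tight.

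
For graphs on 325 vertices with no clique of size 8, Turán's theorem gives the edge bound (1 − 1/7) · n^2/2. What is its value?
Turán density bound = (6/7) · 325^2/2 = 316875/7 ≈ 45267.8571

Turán's theorem: ex(n, K_{r+1}) is achieved by the complete r-partite Turán graph T(n, r) with parts as balanced as possible, and is at most (1 − 1/r) · n^2/2. For r = 7, n = 325: the density bound is (6/7) · 105625/2 = 316875/7 ≈ 45267.8571. The integer-valued extremum is e(T(325, 7)) = 45267, which is strictly less than the density bound 316875/7 since 7 ∤ 325 (the parts of T(325, 7) cannot all be equal).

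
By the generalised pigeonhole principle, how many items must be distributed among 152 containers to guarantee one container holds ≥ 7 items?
n = (7 − 1)·152 + 1 = 913

By the generalised pigeonhole principle, to guarantee some box contains ≥ r objects we need more than (r − 1) · k objects total. Threshold: n = (r − 1) · k + 1. With r = 7 and k = 152: n = 6 · 152 + 1 = 912 + 1 = 913. For n = 912 = 6 · 152, we can put exactly 6 objects in every box, avoiding 7 in any single one — so 913 is tight.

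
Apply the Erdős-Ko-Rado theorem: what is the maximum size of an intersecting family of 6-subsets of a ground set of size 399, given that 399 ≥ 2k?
max |F| = C(398, 5) = 81148563474

Erdős-Ko-Rado (1961): when n ≥ 2k, max |F| = C(n−1, k−1). The bound is attained by the star {A : i ∈ A} for any fixed i ∈ [n]. Here C(399−1, 6−1) = C(398, 5) = 81148563474.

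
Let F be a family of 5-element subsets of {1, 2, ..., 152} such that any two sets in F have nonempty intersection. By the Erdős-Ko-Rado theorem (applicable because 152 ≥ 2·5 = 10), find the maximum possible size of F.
max |F| = C(151, 4) = 20811575

Erdős-Ko-Rado (1961): when n ≥ 2k, max |F| = C(n−1, k−1). The bound is attained by the star {A : i ∈ A} for any fixed i ∈ [n]. Here C(152−1, 5−1) = C(151, 4) = 20811575.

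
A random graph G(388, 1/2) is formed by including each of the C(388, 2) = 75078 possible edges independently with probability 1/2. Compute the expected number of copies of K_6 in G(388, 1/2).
E[# K_6] = C(388, 6) · (1/2)^C(6, 2) = 4558145946816 / 2^15 = 71221030419/512 ≈ 139103575.037109

For each 6-subset S of vertices (there are C(388, 6) = 4558145946816 such S), let X_S = 1 if S induces a K_6 (all C(6, 2) = 15 edges present). Then P(X_S = 1) = (1/2)^15 = 1/32768. By linearity of expectation, E[# K_6] = C(388, 6) · (1/2)^15 = 4558145946816 / 32768 = 71221030419/512 ≈ 139103575.037109.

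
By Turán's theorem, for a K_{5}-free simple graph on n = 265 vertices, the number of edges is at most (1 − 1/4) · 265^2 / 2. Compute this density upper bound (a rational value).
Turán density bound = (3/4) · 265^2/2 = 210675/8 ≈ 26334.375

Turán's theorem: ex(n, K_{r+1}) is achieved by the complete r-partite Turán graph T(n, r) with parts as balanced as possible, and is at most (1 − 1/r) · n^2/2. For r = 4, n = 265: the density bound is (3/4) · 70225/2 = 210675/8 ≈ 26334.375. The integer-valued extremum is e(T(265, 4)) = 26334, which is strictly less than the density bound 210675/8 since 4 ∤ 265 (the parts of T(265, 4) cannot all be equal).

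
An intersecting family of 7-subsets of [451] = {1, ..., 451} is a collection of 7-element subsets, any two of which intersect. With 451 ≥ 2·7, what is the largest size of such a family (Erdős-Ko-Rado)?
max |F| = C(450, 6) = 11153386834800

The Erdős-Ko-Rado theorem states: for n ≥ 2k, an intersecting family of k-subsets of an n-element set has size at most C(n − 1, k − 1), with equality for 'star' families {A ⊆ [n] : |A| = k, i ∈ A} (fix an element i). For n = 451, k = 7: C(450, 6) = 11153386834800.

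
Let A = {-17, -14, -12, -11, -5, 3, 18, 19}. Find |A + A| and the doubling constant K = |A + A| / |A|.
K = |A + A| / |A| = 32/8 = 4

Enumerate A + A = {a + b : a, b ∈ A}. With |A| = 8, there are |A|^2 = 64 ordered sum pairs; collecting distinct values, A + A = {-34, -31, -29, -28, -26, -25, -24, -23, -22, -19, -17, -16, -14, -11, -10, -9, -8, -2, 1, 2, 4, 5, 6, 7, 8, 13, 14, 21, 22, 36, 37, 38}, so |A + A| = 32. Thus K = 32/8 = 4. For comparison, the minimum possible |A + A| over all 8-element sets is 2·8 − 1 = 15 (so min K = 15/8), attained only by arithmetic progressions.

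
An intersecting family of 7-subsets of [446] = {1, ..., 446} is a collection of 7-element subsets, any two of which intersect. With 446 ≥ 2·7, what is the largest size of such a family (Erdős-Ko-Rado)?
max |F| = C(445, 6) = 10426240684860

The Erdős-Ko-Rado theorem states: for n ≥ 2k, an intersecting family of k-subsets of an n-element set has size at most C(n − 1, k − 1), with equality for 'star' families {A ⊆ [n] : |A| = k, i ∈ A} (fix an element i). For n = 446, k = 7: C(445, 6) = 10426240684860.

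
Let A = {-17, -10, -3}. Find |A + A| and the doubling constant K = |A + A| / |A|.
K = |A + A| / |A| = 5/3

Enumerate A + A = {a + b : a, b ∈ A}. With |A| = 3, there are |A|^2 = 9 ordered sum pairs; collecting distinct values, A + A = {-34, -27, -20, -13, -6}, so |A + A| = 5. Thus K = 5/3. Here |A + A| = 2|A| − 1 = 5, the minimum possible — so K = 5/3 is minimal, which holds iff A is an arithmetic progression.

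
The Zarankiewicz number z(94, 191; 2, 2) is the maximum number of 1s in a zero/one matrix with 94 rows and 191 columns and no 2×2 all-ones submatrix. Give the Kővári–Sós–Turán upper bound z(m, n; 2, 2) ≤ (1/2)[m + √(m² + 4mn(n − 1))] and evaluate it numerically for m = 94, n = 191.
z(94, 191; 2, 2) ≤ (1/2)[94 + √(94² + 4·94·191·190)] = (1/2)[94 + √13653876] = 1894.5576

Kővári–Sós–Turán: let r_1, ..., r_94 be the row sums and z = Σ r_i the total number of 1s. Each pair of columns can share at most one row with both entries 1 (else a 2×2 all-ones block appears), so Σ_i C(r_i, 2) ≤ C(191, 2) = 18145. By convexity Σ_i C(r_i, 2) ≥ 94·C(z/94, 2) = z(z − 94)/(2·94), giving z² − 94z − 94·191·190 ≤ 0 and hence z ≤ (1/2)[94 + √(8836 + 4·3411260)] = (1/2)[94 + √13653876] ≈ (1/2)(94 + 3695.1152) = 1894.5576.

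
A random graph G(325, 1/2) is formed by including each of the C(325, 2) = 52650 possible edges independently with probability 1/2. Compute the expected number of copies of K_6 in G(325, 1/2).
E[# K_6] = C(325, 6) · (1/2)^C(6, 2) = 1562461336800 / 2^15 = 48826916775/1024 ≈ 47682535.913086

For each 6-subset S of vertices (there are C(325, 6) = 1562461336800 such S), let X_S = 1 if S induces a K_6 (all C(6, 2) = 15 edges present). Then P(X_S = 1) = (1/2)^15 = 1/32768. By linearity of expectation, E[# K_6] = C(325, 6) · (1/2)^15 = 1562461336800 / 32768 = 48826916775/1024 ≈ 47682535.913086.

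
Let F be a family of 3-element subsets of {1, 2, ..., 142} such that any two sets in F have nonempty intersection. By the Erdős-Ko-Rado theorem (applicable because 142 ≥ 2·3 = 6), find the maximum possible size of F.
max |F| = C(141, 2) = 9870

The Erdős-Ko-Rado theorem states: for n ≥ 2k, an intersecting family of k-subsets of an n-element set has size at most C(n − 1, k − 1), with equality for 'star' families {A ⊆ [n] : |A| = k, i ∈ A} (fix an element i). For n = 142, k = 3: C(141, 2) = 9870.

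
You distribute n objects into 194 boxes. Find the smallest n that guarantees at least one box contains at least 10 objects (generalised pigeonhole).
n = (10 − 1)·194 + 1 = 1747

By the generalised pigeonhole principle, to guarantee some box contains ≥ r objects we need more than (r − 1) · k objects total. Threshold: n = (r − 1) · k + 1. With r = 10 and k = 194: n = 9 · 194 + 1 = 1746 + 1 = 1747. For n = 1746 = 9 · 194, we can put exactly 9 objects in every box, avoiding 10 in any single one — so 1747 is tight.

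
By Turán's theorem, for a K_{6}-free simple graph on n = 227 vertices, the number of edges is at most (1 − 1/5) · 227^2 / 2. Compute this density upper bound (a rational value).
Turán density bound = (4/5) · 227^2/2 = 103058/5 ≈ 20611.6

Turán's theorem: ex(n, K_{r+1}) is achieved by the complete r-partite Turán graph T(n, r) with parts as balanced as possible, and is at most (1 − 1/r) · n^2/2. For r = 5, n = 227: the density bound is (4/5) · 51529/2 = 103058/5 ≈ 20611.6. The integer-valued extremum is e(T(227, 5)) = 20611, which is strictly less than the density bound 103058/5 since 5 ∤ 227 (the parts of T(227, 5) cannot all be equal).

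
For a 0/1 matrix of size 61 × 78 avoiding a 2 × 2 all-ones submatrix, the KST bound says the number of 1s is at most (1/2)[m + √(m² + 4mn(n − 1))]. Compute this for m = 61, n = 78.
z(61, 78; 2, 2) ≤ (1/2)[61 + √(61² + 4·61·78·77)] = (1/2)[61 + √1469185] = 636.5497

Kővári–Sós–Turán: let r_1, ..., r_61 be the row sums and z = Σ r_i the total number of 1s. Each pair of columns can share at most one row with both entries 1 (else a 2×2 all-ones block appears), so Σ_i C(r_i, 2) ≤ C(78, 2) = 3003. By convexity Σ_i C(r_i, 2) ≥ 61·C(z/61, 2) = z(z − 61)/(2·61), giving z² − 61z − 61·78·77 ≤ 0 and hence z ≤ (1/2)[61 + √(3721 + 4·366366)] = (1/2)[61 + √1469185] ≈ (1/2)(61 + 1212.0994) = 636.5497.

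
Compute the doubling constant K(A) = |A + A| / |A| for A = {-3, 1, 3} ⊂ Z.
K = |A + A| / |A| = 6/3 = 2

Enumerate A + A = {a + b : a, b ∈ A}. With |A| = 3, there are |A|^2 = 9 ordered sum pairs; collecting distinct values, A + A = {-6, -2, 0, 2, 4, 6}, so |A + A| = 6. Thus K = 6/3 = 2. For comparison, the minimum possible |A + A| over all 3-element sets is 2·3 − 1 = 5 (so min K = 5/3), attained only by arithmetic progressions.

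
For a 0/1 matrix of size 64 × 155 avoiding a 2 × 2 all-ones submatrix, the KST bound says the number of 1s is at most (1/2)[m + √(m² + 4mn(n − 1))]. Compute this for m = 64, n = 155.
z(64, 155; 2, 2) ≤ (1/2)[64 + √(64² + 4·64·155·154)] = (1/2)[64 + √6114816] = 1268.4077

Kővári–Sós–Turán: let r_1, ..., r_64 be the row sums and z = Σ r_i the total number of 1s. Each pair of columns can share at most one row with both entries 1 (else a 2×2 all-ones block appears), so Σ_i C(r_i, 2) ≤ C(155, 2) = 11935. By convexity Σ_i C(r_i, 2) ≥ 64·C(z/64, 2) = z(z − 64)/(2·64), giving z² − 64z − 64·155·154 ≤ 0 and hence z ≤ (1/2)[64 + √(4096 + 4·1527680)] = (1/2)[64 + √6114816] ≈ (1/2)(64 + 2472.8154) = 1268.4077.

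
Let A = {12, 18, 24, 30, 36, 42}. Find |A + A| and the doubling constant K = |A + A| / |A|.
K = |A + A| / |A| = 11/6

Enumerate A + A = {a + b : a, b ∈ A}. With |A| = 6, there are |A|^2 = 36 ordered sum pairs; collecting distinct values, A + A = {24, 30, 36, 42, 48, 54, 60, 66, 72, 78, 84}, so |A + A| = 11. Thus K = 11/6. Here |A + A| = 2|A| − 1 = 11, the minimum possible — so K = 11/6 is minimal, which holds iff A is an arithmetic progression.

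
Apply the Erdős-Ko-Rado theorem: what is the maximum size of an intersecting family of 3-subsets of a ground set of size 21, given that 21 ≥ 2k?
max |F| = C(20, 2) = 190

The Erdős-Ko-Rado theorem states: for n ≥ 2k, an intersecting family of k-subsets of an n-element set has size at most C(n − 1, k − 1), with equality for 'star' families {A ⊆ [n] : |A| = k, i ∈ A} (fix an element i). For n = 21, k = 3: C(20, 2) = 190.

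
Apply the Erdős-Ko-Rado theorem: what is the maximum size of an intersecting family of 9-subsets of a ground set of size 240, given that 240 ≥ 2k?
max |F| = C(239, 8) = 234553711325583

Erdős-Ko-Rado (1961): when n ≥ 2k, max |F| = C(n−1, k−1). The bound is attained by the star {A : i ∈ A} for any fixed i ∈ [n]. Here C(240−1, 9−1) = C(239, 8) = 234553711325583.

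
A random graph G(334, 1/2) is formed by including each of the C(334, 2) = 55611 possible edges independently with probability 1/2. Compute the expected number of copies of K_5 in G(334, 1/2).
E[# K_5] = C(334, 5) · (1/2)^C(5, 2) = 33611622066 / 2^10 = 16805811033/512 ≈ 32823849.673828

For each 5-subset S of vertices (there are C(334, 5) = 33611622066 such S), let X_S = 1 if S induces a K_5 (all C(5, 2) = 10 edges present). Then P(X_S = 1) = (1/2)^10 = 1/1024. By linearity of expectation, E[# K_5] = C(334, 5) · (1/2)^10 = 33611622066 / 1024 = 16805811033/512 ≈ 32823849.673828.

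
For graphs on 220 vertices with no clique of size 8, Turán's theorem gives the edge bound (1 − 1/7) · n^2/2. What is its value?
Turán density bound = (6/7) · 220^2/2 = 145200/7 ≈ 20742.8571

Turán's theorem: ex(n, K_{r+1}) is achieved by the complete r-partite Turán graph T(n, r) with parts as balanced as possible, and is at most (1 − 1/r) · n^2/2. For r = 7, n = 220: the density bound is (6/7) · 48400/2 = 145200/7 ≈ 20742.8571. The integer-valued extremum is e(T(220, 7)) = 20742, which is strictly less than the density bound 145200/7 since 7 ∤ 220 (the parts of T(220, 7) cannot all be equal).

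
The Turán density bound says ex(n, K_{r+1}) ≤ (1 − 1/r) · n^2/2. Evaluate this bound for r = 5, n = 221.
Turán density bound = (4/5) · 221^2/2 = 97682/5 ≈ 19536.4

Turán's theorem: ex(n, K_{r+1}) is achieved by the complete r-partite Turán graph T(n, r) with parts as balanced as possible, and is at most (1 − 1/r) · n^2/2. For r = 5, n = 221: the density bound is (4/5) · 48841/2 = 97682/5 ≈ 19536.4. The integer-valued extremum is e(T(221, 5)) = 19536, which is strictly less than the density bound 97682/5 since 5 ∤ 221 (the parts of T(221, 5) cannot all be equal).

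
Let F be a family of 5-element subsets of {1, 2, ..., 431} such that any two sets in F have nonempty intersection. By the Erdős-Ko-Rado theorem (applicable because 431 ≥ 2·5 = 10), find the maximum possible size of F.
max |F| = C(430, 4) = 1404708305

Erdős-Ko-Rado (1961): when n ≥ 2k, max |F| = C(n−1, k−1). The bound is attained by the star {A : i ∈ A} for any fixed i ∈ [n]. Here C(431−1, 5−1) = C(430, 4) = 1404708305.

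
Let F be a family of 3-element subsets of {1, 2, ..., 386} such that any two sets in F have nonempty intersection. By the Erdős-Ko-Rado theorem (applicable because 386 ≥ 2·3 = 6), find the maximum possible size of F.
max |F| = C(385, 2) = 73920

Erdős-Ko-Rado (1961): when n ≥ 2k, max |F| = C(n−1, k−1). The bound is attained by the star {A : i ∈ A} for any fixed i ∈ [n]. Here C(386−1, 3−1) = C(385, 2) = 73920.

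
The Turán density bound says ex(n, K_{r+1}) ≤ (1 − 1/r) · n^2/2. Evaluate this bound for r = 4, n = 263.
Turán density bound = (3/4) · 263^2/2 = 207507/8 ≈ 25938.375

Turán's theorem: ex(n, K_{r+1}) is achieved by the complete r-partite Turán graph T(n, r) with parts as balanced as possible, and is at most (1 − 1/r) · n^2/2. For r = 4, n = 263: the density bound is (3/4) · 69169/2 = 207507/8 ≈ 25938.375. The integer-valued extremum is e(T(263, 4)) = 25938, which is strictly less than the density bound 207507/8 since 4 ∤ 263 (the parts of T(263, 4) cannot all be equal).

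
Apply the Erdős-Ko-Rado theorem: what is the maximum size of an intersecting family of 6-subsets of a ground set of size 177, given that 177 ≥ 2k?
max |F| = C(176, 5) = 1328902960

The Erdős-Ko-Rado theorem states: for n ≥ 2k, an intersecting family of k-subsets of an n-element set has size at most C(n − 1, k − 1), with equality for 'star' families {A ⊆ [n] : |A| = k, i ∈ A} (fix an element i). For n = 177, k = 6: C(176, 5) = 1328902960.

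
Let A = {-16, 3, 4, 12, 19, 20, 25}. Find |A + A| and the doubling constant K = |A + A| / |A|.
K = |A + A| / |A| = 26/7

Enumerate A + A = {a + b : a, b ∈ A}. With |A| = 7, there are |A|^2 = 49 ordered sum pairs; collecting distinct values, A + A = {-32, -13, -12, -4, 3, 4, 6, 7, 8, 9, 15, 16, 22, 23, 24, 28, 29, 31, 32, 37, 38, 39, 40, 44, 45, 50}, so |A + A| = 26. Thus K = 26/7. For comparison, the minimum possible |A + A| over all 7-element sets is 2·7 − 1 = 13 (so min K = 13/7), attained only by arithmetic progressions.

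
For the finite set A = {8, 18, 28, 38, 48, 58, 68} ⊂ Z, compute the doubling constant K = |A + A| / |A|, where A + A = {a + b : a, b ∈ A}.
K = |A + A| / |A| = 13/7

Enumerate A + A = {a + b : a, b ∈ A}. With |A| = 7, there are |A|^2 = 49 ordered sum pairs; collecting distinct values, A + A = {16, 26, 36, 46, 56, 66, 76, 86, 96, 106, 116, 126, 136}, so |A + A| = 13. Thus K = 13/7. Here |A + A| = 2|A| − 1 = 13, the minimum possible — so K = 13/7 is minimal, which holds iff A is an arithmetic progression.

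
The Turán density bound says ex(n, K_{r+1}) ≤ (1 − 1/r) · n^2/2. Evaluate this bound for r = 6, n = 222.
Turán density bound = (5/6) · 222^2/2 = 20535

Turán's theorem: ex(n, K_{r+1}) is achieved by the complete r-partite Turán graph T(n, r) with parts as balanced as possible, and is at most (1 − 1/r) · n^2/2. For r = 6, n = 222: the density bound is (5/6) · 49284/2 = 20535. Since 6 ∣ 222, the Turán graph T(222, 6) has parts of equal size 37, and its edge count e(T(222, 6)) = 20535 attains the density bound exactly.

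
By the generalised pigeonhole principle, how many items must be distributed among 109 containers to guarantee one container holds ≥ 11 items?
n = (11 − 1)·109 + 1 = 1091

By the generalised pigeonhole principle, to guarantee some box contains ≥ r objects we need more than (r − 1) · k objects total. Threshold: n = (r − 1) · k + 1. With r = 11 and k = 109: n = 10 · 109 + 1 = 1090 + 1 = 1091. For n = 1090 = 10 · 109, we can put exactly 10 objects in every box, avoiding 11 in any single one — so 1091 is tight.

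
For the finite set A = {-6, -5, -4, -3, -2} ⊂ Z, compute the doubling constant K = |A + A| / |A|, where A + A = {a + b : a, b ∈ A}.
K = |A + A| / |A| = 9/5

Enumerate A + A = {a + b : a, b ∈ A}. With |A| = 5, there are |A|^2 = 25 ordered sum pairs; collecting distinct values, A + A = {-12, -11, -10, -9, -8, -7, -6, -5, -4}, so |A + A| = 9. Thus K = 9/5. Here |A + A| = 2|A| − 1 = 9, the minimum possible — so K = 9/5 is minimal, which holds iff A is an arithmetic progression.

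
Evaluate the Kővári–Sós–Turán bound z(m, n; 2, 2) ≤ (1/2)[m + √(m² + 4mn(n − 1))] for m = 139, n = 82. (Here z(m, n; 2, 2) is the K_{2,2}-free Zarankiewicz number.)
z(139, 82; 2, 2) ≤ (1/2)[139 + √(139² + 4·139·82·81)] = (1/2)[139 + √3712273] = 1032.863

Kővári–Sós–Turán: let r_1, ..., r_139 be the row sums and z = Σ r_i the total number of 1s. Each pair of columns can share at most one row with both entries 1 (else a 2×2 all-ones block appears), so Σ_i C(r_i, 2) ≤ C(82, 2) = 3321. By convexity Σ_i C(r_i, 2) ≥ 139·C(z/139, 2) = z(z − 139)/(2·139), giving z² − 139z − 139·82·81 ≤ 0 and hence z ≤ (1/2)[139 + √(19321 + 4·923238)] = (1/2)[139 + √3712273] ≈ (1/2)(139 + 1926.726) = 1032.863.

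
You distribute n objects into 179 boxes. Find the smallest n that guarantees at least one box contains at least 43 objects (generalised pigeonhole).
n = (43 − 1)·179 + 1 = 7519

By the generalised pigeonhole principle, to guarantee some box contains ≥ r objects we need more than (r − 1) · k objects total. Threshold: n = (r − 1) · k + 1. With r = 43 and k = 179: n = 42 · 179 + 1 = 7518 + 1 = 7519. For n = 7518 = 42 · 179, we can put exactly 42 objects in every box, avoiding 43 in any single one — so 7519 is tight.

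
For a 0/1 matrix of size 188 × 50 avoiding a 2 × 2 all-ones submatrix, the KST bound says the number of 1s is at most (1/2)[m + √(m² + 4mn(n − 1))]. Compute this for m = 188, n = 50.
z(188, 50; 2, 2) ≤ (1/2)[188 + √(188² + 4·188·50·49)] = (1/2)[188 + √1877744] = 779.154

Kővári–Sós–Turán: let r_1, ..., r_188 be the row sums and z = Σ r_i the total number of 1s. Each pair of columns can share at most one row with both entries 1 (else a 2×2 all-ones block appears), so Σ_i C(r_i, 2) ≤ C(50, 2) = 1225. By convexity Σ_i C(r_i, 2) ≥ 188·C(z/188, 2) = z(z − 188)/(2·188), giving z² − 188z − 188·50·49 ≤ 0 and hence z ≤ (1/2)[188 + √(35344 + 4·460600)] = (1/2)[188 + √1877744] ≈ (1/2)(188 + 1370.308) = 779.154.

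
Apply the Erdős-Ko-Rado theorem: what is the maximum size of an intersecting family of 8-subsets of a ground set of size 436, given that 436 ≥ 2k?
max |F| = C(435, 7) = 557087111715420

Erdős-Ko-Rado (1961): when n ≥ 2k, max |F| = C(n−1, k−1). The bound is attained by the star {A : i ∈ A} for any fixed i ∈ [n]. Here C(436−1, 8−1) = C(435, 7) = 557087111715420.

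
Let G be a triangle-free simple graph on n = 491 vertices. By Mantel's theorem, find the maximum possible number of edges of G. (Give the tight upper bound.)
ex(491, K_3) = ⌊491^2/4⌋ = 60270

Mantel (1907): a triangle-free graph on n vertices has at most ⌊n^2/4⌋ edges, with equality for the complete bipartite graph K_{⌊n/2⌋, ⌈n/2⌉}. For n = 491: ⌊491^2/4⌋ = ⌊241081/4⌋ = 60270. The extremal graph is K_{245, 246}, which has 245·246 = 60270 edges.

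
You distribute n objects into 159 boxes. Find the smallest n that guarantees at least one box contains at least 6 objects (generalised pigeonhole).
n = (6 − 1)·159 + 1 = 796

By the generalised pigeonhole principle, to guarantee some box contains ≥ r objects we need more than (r − 1) · k objects total. Threshold: n = (r − 1) · k + 1. With r = 6 and k = 159: n = 5 · 159 + 1 = 795 + 1 = 796. For n = 795 = 5 · 159, we can put exactly 5 objects in every box, avoiding 6 in any single one — so 796 is tight.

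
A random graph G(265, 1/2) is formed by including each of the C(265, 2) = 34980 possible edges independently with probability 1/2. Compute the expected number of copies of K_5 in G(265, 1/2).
E[# K_5] = C(265, 5) · (1/2)^C(5, 2) = 10484943678 / 2^10 = 5242471839/512 ≈ 10239202.810547

For each 5-subset S of vertices (there are C(265, 5) = 10484943678 such S), let X_S = 1 if S induces a K_5 (all C(5, 2) = 10 edges present). Then P(X_S = 1) = (1/2)^10 = 1/1024. By linearity of expectation, E[# K_5] = C(265, 5) · (1/2)^10 = 10484943678 / 1024 = 5242471839/512 ≈ 10239202.810547.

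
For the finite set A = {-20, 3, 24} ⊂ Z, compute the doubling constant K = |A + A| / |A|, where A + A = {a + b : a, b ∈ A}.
K = |A + A| / |A| = 6/3 = 2

Enumerate A + A = {a + b : a, b ∈ A}. With |A| = 3, there are |A|^2 = 9 ordered sum pairs; collecting distinct values, A + A = {-40, -17, 4, 6, 27, 48}, so |A + A| = 6. Thus K = 6/3 = 2. For comparison, the minimum possible |A + A| over all 3-element sets is 2·3 − 1 = 5 (so min K = 5/3), attained only by arithmetic progressions.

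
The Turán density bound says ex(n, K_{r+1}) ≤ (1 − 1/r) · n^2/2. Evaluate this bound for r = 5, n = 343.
Turán density bound = (4/5) · 343^2/2 = 235298/5 ≈ 47059.6

Turán's theorem: ex(n, K_{r+1}) is achieved by the complete r-partite Turán graph T(n, r) with parts as balanced as possible, and is at most (1 − 1/r) · n^2/2. For r = 5, n = 343: the density bound is (4/5) · 117649/2 = 235298/5 ≈ 47059.6. The integer-valued extremum is e(T(343, 5)) = 47059, which is strictly less than the density bound 235298/5 since 5 ∤ 343 (the parts of T(343, 5) cannot all be equal).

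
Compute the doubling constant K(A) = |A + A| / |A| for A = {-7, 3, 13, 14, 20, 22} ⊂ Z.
K = |A + A| / |A| = 20/6 = 10/3

Enumerate A + A = {a + b : a, b ∈ A}. With |A| = 6, there are |A|^2 = 36 ordered sum pairs; collecting distinct values, A + A = {-14, -4, 6, 7, 13, 15, 16, 17, 23, 25, 26, 27, 28, 33, 34, 35, 36, 40, 42, 44}, so |A + A| = 20. Thus K = 20/6 = 10/3. For comparison, the minimum possible |A + A| over all 6-element sets is 2·6 − 1 = 11 (so min K = 11/6), attained only by arithmetic progressions.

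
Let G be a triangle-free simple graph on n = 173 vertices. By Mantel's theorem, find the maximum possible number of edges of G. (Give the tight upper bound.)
ex(173, K_3) = ⌊173^2/4⌋ = 7482

Mantel (1907): a triangle-free graph on n vertices has at most ⌊n^2/4⌋ edges, with equality for the complete bipartite graph K_{⌊n/2⌋, ⌈n/2⌉}. For n = 173: ⌊173^2/4⌋ = ⌊29929/4⌋ = 7482. The extremal graph is K_{86, 87}, which has 86·87 = 7482 edges.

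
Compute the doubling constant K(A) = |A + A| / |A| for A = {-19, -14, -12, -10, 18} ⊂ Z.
K = |A + A| / |A| = 14/5

Enumerate A + A = {a + b : a, b ∈ A}. With |A| = 5, there are |A|^2 = 25 ordered sum pairs; collecting distinct values, A + A = {-38, -33, -31, -29, -28, -26, -24, -22, -20, -1, 4, 6, 8, 36}, so |A + A| = 14. Thus K = 14/5. For comparison, the minimum possible |A + A| over all 5-element sets is 2·5 − 1 = 9 (so min K = 9/5), attained only by arithmetic progressions.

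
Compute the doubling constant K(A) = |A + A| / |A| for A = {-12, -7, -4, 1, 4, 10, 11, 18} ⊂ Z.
K = |A + A| / |A| = 29/8

Enumerate A + A = {a + b : a, b ∈ A}. With |A| = 8, there are |A|^2 = 64 ordered sum pairs; collecting distinct values, A + A = {-24, -19, -16, -14, -11, -8, -6, -3, -2, -1, 0, 2, 3, 4, 5, 6, 7, 8, 11, 12, 14, 15, 19, 20, 21, 22, 28, 29, 36}, so |A + A| = 29. Thus K = 29/8. For comparison, the minimum possible |A + A| over all 8-element sets is 2·8 − 1 = 15 (so min K = 15/8), attained only by arithmetic progressions.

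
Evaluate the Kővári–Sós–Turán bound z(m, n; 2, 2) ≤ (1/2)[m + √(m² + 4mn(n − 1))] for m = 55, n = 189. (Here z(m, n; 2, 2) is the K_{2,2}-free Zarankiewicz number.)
z(55, 189; 2, 2) ≤ (1/2)[55 + √(55² + 4·55·189·188)] = (1/2)[55 + √7820065] = 1425.719

Kővári–Sós–Turán: let r_1, ..., r_55 be the row sums and z = Σ r_i the total number of 1s. Each pair of columns can share at most one row with both entries 1 (else a 2×2 all-ones block appears), so Σ_i C(r_i, 2) ≤ C(189, 2) = 17766. By convexity Σ_i C(r_i, 2) ≥ 55·C(z/55, 2) = z(z − 55)/(2·55), giving z² − 55z − 55·189·188 ≤ 0 and hence z ≤ (1/2)[55 + √(3025 + 4·1954260)] = (1/2)[55 + √7820065] ≈ (1/2)(55 + 2796.4379) = 1425.719.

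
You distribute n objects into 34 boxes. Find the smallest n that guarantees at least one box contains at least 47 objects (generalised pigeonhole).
n = (47 − 1)·34 + 1 = 1565

By the generalised pigeonhole principle, to guarantee some box contains ≥ r objects we need more than (r − 1) · k objects total. Threshold: n = (r − 1) · k + 1. With r = 47 and k = 34: n = 46 · 34 + 1 = 1564 + 1 = 1565. For n = 1564 = 46 · 34, we can put exactly 46 objects in every box, avoiding 47 in any single one — so 1565 is tight.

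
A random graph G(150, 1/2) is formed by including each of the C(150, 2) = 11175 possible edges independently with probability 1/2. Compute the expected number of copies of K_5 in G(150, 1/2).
E[# K_5] = C(150, 5) · (1/2)^C(5, 2) = 591600030 / 2^10 = 295800015/512 ≈ 577734.404297

For each 5-subset S of vertices (there are C(150, 5) = 591600030 such S), let X_S = 1 if S induces a K_5 (all C(5, 2) = 10 edges present). Then P(X_S = 1) = (1/2)^10 = 1/1024. By linearity of expectation, E[# K_5] = C(150, 5) · (1/2)^10 = 591600030 / 1024 = 295800015/512 ≈ 577734.404297.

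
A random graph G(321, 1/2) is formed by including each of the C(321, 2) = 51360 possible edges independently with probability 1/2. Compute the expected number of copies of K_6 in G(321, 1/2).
E[# K_6] = C(321, 6) · (1/2)^C(6, 2) = 1449728451424 / 2^15 = 45304014107/1024 ≈ 44242201.276367

For each 6-subset S of vertices (there are C(321, 6) = 1449728451424 such S), let X_S = 1 if S induces a K_6 (all C(6, 2) = 15 edges present). Then P(X_S = 1) = (1/2)^15 = 1/32768. By linearity of expectation, E[# K_6] = C(321, 6) · (1/2)^15 = 1449728451424 / 32768 = 45304014107/1024 ≈ 44242201.276367.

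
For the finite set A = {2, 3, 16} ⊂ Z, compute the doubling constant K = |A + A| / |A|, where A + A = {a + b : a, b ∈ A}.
K = |A + A| / |A| = 6/3 = 2

Enumerate A + A = {a + b : a, b ∈ A}. With |A| = 3, there are |A|^2 = 9 ordered sum pairs; collecting distinct values, A + A = {4, 5, 6, 18, 19, 32}, so |A + A| = 6. Thus K = 6/3 = 2. For comparison, the minimum possible |A + A| over all 3-element sets is 2·3 − 1 = 5 (so min K = 5/3), attained only by arithmetic progressions.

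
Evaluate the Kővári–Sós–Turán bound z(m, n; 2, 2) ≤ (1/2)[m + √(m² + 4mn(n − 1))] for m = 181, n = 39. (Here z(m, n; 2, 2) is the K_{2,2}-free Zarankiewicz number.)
z(181, 39; 2, 2) ≤ (1/2)[181 + √(181² + 4·181·39·38)] = (1/2)[181 + √1105729] = 616.2682

Kővári–Sós–Turán: let r_1, ..., r_181 be the row sums and z = Σ r_i the total number of 1s. Each pair of columns can share at most one row with both entries 1 (else a 2×2 all-ones block appears), so Σ_i C(r_i, 2) ≤ C(39, 2) = 741. By convexity Σ_i C(r_i, 2) ≥ 181·C(z/181, 2) = z(z − 181)/(2·181), giving z² − 181z − 181·39·38 ≤ 0 and hence z ≤ (1/2)[181 + √(32761 + 4·268242)] = (1/2)[181 + √1105729] ≈ (1/2)(181 + 1051.5365) = 616.2682.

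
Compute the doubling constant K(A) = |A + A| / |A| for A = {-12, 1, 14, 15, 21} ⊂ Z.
K = |A + A| / |A| = 14/5

Enumerate A + A = {a + b : a, b ∈ A}. With |A| = 5, there are |A|^2 = 25 ordered sum pairs; collecting distinct values, A + A = {-24, -11, 2, 3, 9, 15, 16, 22, 28, 29, 30, 35, 36, 42}, so |A + A| = 14. Thus K = 14/5. For comparison, the minimum possible |A + A| over all 5-element sets is 2·5 − 1 = 9 (so min K = 9/5), attained only by arithmetic progressions.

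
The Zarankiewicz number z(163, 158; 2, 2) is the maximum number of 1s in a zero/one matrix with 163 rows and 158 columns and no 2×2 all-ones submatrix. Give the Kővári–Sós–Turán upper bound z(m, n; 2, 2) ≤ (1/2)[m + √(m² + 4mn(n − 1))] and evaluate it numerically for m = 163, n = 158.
z(163, 158; 2, 2) ≤ (1/2)[163 + √(163² + 4·163·158·157)] = (1/2)[163 + √16200081] = 2093.9662

Kővári–Sós–Turán: let r_1, ..., r_163 be the row sums and z = Σ r_i the total number of 1s. Each pair of columns can share at most one row with both entries 1 (else a 2×2 all-ones block appears), so Σ_i C(r_i, 2) ≤ C(158, 2) = 12403. By convexity Σ_i C(r_i, 2) ≥ 163·C(z/163, 2) = z(z − 163)/(2·163), giving z² − 163z − 163·158·157 ≤ 0 and hence z ≤ (1/2)[163 + √(26569 + 4·4043378)] = (1/2)[163 + √16200081] ≈ (1/2)(163 + 4024.9324) = 2093.9662.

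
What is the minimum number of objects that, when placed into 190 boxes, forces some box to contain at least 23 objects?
n = (23 − 1)·190 + 1 = 4181

By the generalised pigeonhole principle, to guarantee some box contains ≥ r objects we need more than (r − 1) · k objects total. Threshold: n = (r − 1) · k + 1. With r = 23 and k = 190: n = 22 · 190 + 1 = 4180 + 1 = 4181. For n = 4180 = 22 · 190, we can put exactly 22 objects in every box, avoiding 23 in any single one — so 4181 is tight.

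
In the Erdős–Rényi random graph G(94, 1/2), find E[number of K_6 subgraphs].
E[# K_6] = C(94, 6) · (1/2)^C(6, 2) = 814216767 / 2^15 ≈ 24847.923798

For each 6-subset S of vertices (there are C(94, 6) = 814216767 such S), let X_S = 1 if S induces a K_6 (all C(6, 2) = 15 edges present). Then P(X_S = 1) = (1/2)^15 = 1/32768. By linearity of expectation, E[# K_6] = C(94, 6) · (1/2)^15 = 814216767 / 32768 ≈ 24847.923798.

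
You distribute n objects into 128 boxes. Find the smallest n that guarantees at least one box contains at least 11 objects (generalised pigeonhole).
n = (11 − 1)·128 + 1 = 1281

By the generalised pigeonhole principle, to guarantee some box contains ≥ r objects we need more than (r − 1) · k objects total. Threshold: n = (r − 1) · k + 1. With r = 11 and k = 128: n = 10 · 128 + 1 = 1280 + 1 = 1281. For n = 1280 = 10 · 128, we can put exactly 10 objects in every box, avoiding 11 in any single one — so 1281 is tight.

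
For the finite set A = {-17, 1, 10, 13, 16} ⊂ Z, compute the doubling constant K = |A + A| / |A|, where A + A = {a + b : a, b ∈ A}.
K = |A + A| / |A| = 14/5

Enumerate A + A = {a + b : a, b ∈ A}. With |A| = 5, there are |A|^2 = 25 ordered sum pairs; collecting distinct values, A + A = {-34, -16, -7, -4, -1, 2, 11, 14, 17, 20, 23, 26, 29, 32}, so |A + A| = 14. Thus K = 14/5. For comparison, the minimum possible |A + A| over all 5-element sets is 2·5 − 1 = 9 (so min K = 9/5), attained only by arithmetic progressions.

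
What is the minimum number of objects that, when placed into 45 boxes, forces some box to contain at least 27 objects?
n = (27 − 1)·45 + 1 = 1171

By the generalised pigeonhole principle, to guarantee some box contains ≥ r objects we need more than (r − 1) · k objects total. Threshold: n = (r − 1) · k + 1. With r = 27 and k = 45: n = 26 · 45 + 1 = 1170 + 1 = 1171. For n = 1170 = 26 · 45, we can put exactly 26 objects in every box, avoiding 27 in any single one — so 1171 is tight.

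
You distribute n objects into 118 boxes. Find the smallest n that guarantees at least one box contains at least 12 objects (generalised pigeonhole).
n = (12 − 1)·118 + 1 = 1299

By the generalised pigeonhole principle, to guarantee some box contains ≥ r objects we need more than (r − 1) · k objects total. Threshold: n = (r − 1) · k + 1. With r = 12 and k = 118: n = 11 · 118 + 1 = 1298 + 1 = 1299. For n = 1298 = 11 · 118, we can put exactly 11 objects in every box, avoiding 12 in any single one — so 1299 is tight.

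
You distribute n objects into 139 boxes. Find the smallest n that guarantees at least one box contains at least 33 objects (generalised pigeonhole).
n = (33 − 1)·139 + 1 = 4449

By the generalised pigeonhole principle, to guarantee some box contains ≥ r objects we need more than (r − 1) · k objects total. Threshold: n = (r − 1) · k + 1. With r = 33 and k = 139: n = 32 · 139 + 1 = 4448 + 1 = 4449. For n = 4448 = 32 · 139, we can put exactly 32 objects in every box, avoiding 33 in any single one — so 4449 is tight.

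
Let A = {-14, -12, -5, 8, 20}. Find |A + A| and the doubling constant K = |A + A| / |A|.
K = |A + A| / |A| = 15/5 = 3

Enumerate A + A = {a + b : a, b ∈ A}. With |A| = 5, there are |A|^2 = 25 ordered sum pairs; collecting distinct values, A + A = {-28, -26, -24, -19, -17, -10, -6, -4, 3, 6, 8, 15, 16, 28, 40}, so |A + A| = 15. Thus K = 15/5 = 3. For comparison, the minimum possible |A + A| over all 5-element sets is 2·5 − 1 = 9 (so min K = 9/5), attained only by arithmetic progressions.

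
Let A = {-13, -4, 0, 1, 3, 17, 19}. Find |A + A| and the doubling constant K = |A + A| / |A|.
K = |A + A| / |A| = 25/7

Enumerate A + A = {a + b : a, b ∈ A}. With |A| = 7, there are |A|^2 = 49 ordered sum pairs; collecting distinct values, A + A = {-26, -17, -13, -12, -10, -8, -4, -3, -1, 0, 1, 2, 3, 4, 6, 13, 15, 17, 18, 19, 20, 22, 34, 36, 38}, so |A + A| = 25. Thus K = 25/7. For comparison, the minimum possible |A + A| over all 7-element sets is 2·7 − 1 = 13 (so min K = 13/7), attained only by arithmetic progressions.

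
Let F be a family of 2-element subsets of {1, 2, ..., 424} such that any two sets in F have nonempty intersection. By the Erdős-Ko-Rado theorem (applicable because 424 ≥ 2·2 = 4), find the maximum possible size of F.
max |F| = C(423, 1) = 423

The Erdős-Ko-Rado theorem states: for n ≥ 2k, an intersecting family of k-subsets of an n-element set has size at most C(n − 1, k − 1), with equality for 'star' families {A ⊆ [n] : |A| = k, i ∈ A} (fix an element i). For n = 424, k = 2: C(423, 1) = 423.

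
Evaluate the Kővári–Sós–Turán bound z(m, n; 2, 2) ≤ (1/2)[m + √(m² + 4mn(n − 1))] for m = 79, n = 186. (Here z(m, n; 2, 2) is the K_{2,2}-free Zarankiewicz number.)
z(79, 186; 2, 2) ≤ (1/2)[79 + √(79² + 4·79·186·185)] = (1/2)[79 + √10879801] = 1688.7272

Kővári–Sós–Turán: let r_1, ..., r_79 be the row sums and z = Σ r_i the total number of 1s. Each pair of columns can share at most one row with both entries 1 (else a 2×2 all-ones block appears), so Σ_i C(r_i, 2) ≤ C(186, 2) = 17205. By convexity Σ_i C(r_i, 2) ≥ 79·C(z/79, 2) = z(z − 79)/(2·79), giving z² − 79z − 79·186·185 ≤ 0 and hence z ≤ (1/2)[79 + √(6241 + 4·2718390)] = (1/2)[79 + √10879801] ≈ (1/2)(79 + 3298.4543) = 1688.7272.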